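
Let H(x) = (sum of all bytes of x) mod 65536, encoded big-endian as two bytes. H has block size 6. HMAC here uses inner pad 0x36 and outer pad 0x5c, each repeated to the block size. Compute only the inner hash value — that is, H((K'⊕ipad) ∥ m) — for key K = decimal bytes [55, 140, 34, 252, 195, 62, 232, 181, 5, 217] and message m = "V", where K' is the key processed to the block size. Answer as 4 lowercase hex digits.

01cc

Key decimal bytes [55, 140, 34, 252, 195, 62, 232, 181, 5, 217] = 37 8c 22 fc c3 3e e8 b5 05 d9 is 10 bytes > B = 6, so hash it first: H(key) = 05 5d, then zero-pad to 6 bytes: K' = 05 5d 00 00 00 00.
K' ⊕ ipad = 33 6b 36 36 36 36.
Inner input = 33 6b 36 36 36 36 ∥ 56.
Inner hash: sum = 51+107+54+54+54+54+86 = 460 → 01 cc.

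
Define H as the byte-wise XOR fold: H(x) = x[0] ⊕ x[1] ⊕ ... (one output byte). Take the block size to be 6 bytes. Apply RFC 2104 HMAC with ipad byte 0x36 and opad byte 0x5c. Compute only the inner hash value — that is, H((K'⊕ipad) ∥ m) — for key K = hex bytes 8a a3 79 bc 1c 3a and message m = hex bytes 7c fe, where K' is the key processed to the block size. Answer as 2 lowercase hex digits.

48

Key hex bytes 8a a3 79 bc 1c 3a is exactly B = 6 bytes: K' = 8a a3 79 bc 1c 3a.
K' ⊕ ipad = bc 95 4f 8a 2a 0c.
Inner input = bc 95 4f 8a 2a 0c ∥ 7c fe.
Inner hash: XOR bc⊕95⊕4f⊕8a⊕2a⊕0c⊕7c⊕fe = 48.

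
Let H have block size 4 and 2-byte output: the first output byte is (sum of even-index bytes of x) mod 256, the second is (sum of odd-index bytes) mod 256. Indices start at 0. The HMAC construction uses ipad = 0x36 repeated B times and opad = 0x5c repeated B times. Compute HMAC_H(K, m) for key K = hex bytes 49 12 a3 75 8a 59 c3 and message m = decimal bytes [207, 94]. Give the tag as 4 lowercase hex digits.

Key hex bytes 49 12 a3 75 8a 59 c3 is 7 bytes > B = 4, so hash it first: H(key) = 39 e0, then zero-pad to 4 bytes: K' = 39 e0 00 00.
K' ⊕ ipad = 0f d6 36 36.  K' ⊕ opad = 65 bc 5c 5c.
Inner input = (K'⊕ipad) ∥ m = 0f d6 36 36 ∥ cf 5e.
Inner hash: even-index sum = 276 mod 256 = 20; odd-index sum = 362 mod 256 = 106 → 14 6a.
Outer input = (K'⊕opad) ∥ inner = 65 bc 5c 5c ∥ 14 6a.
Outer hash (tag): even-index sum = 213 mod 256 = 213; odd-index sum = 386 mod 256 = 130 → d5 82.

d582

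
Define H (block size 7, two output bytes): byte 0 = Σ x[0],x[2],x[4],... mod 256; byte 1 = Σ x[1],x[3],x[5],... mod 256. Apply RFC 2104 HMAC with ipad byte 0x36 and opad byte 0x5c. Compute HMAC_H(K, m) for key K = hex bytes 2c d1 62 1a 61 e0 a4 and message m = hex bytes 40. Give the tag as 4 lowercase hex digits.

0ce6

Key hex bytes 2c d1 62 1a 61 e0 a4 is exactly B = 7 bytes: K' = 2c d1 62 1a 61 e0 a4.
K' ⊕ ipad = 1a e7 54 2c 57 d6 92.  K' ⊕ opad = 70 8d 3e 46 3d bc f8.
Inner input = (K'⊕ipad) ∥ m = 1a e7 54 2c 57 d6 92 ∥ 40.
Inner hash: even-index sum = 343 mod 256 = 87; odd-index sum = 553 mod 256 = 41 → 57 29.
Outer input = (K'⊕opad) ∥ inner = 70 8d 3e 46 3d bc f8 ∥ 57 29.
Outer hash (tag): even-index sum = 524 mod 256 = 12; odd-index sum = 486 mod 256 = 230 → 0c e6.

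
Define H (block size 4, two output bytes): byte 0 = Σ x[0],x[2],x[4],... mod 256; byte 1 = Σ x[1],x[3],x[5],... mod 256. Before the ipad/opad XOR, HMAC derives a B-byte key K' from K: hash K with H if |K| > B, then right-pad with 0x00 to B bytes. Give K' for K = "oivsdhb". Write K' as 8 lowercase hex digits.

|K| = 7 > B = 4, so first hash the key.
H(K): even-index sum = 427 mod 256 = 171; odd-index sum = 324 mod 256 = 68 → ab 44.
Zero-pad H(K) = ab 44 to 4 bytes: K' = ab 44 00 00.

ab440000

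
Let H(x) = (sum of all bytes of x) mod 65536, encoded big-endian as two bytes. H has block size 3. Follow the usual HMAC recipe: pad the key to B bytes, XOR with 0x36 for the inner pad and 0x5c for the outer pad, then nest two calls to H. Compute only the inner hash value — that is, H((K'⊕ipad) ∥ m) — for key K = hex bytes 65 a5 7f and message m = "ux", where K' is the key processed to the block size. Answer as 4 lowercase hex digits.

021c

Key hex bytes 65 a5 7f is exactly B = 3 bytes: K' = 65 a5 7f.
K' ⊕ ipad = 53 93 49.
Inner input = 53 93 49 ∥ 75 78.
Inner hash: sum = 83+147+73+117+120 = 540 → 02 1c.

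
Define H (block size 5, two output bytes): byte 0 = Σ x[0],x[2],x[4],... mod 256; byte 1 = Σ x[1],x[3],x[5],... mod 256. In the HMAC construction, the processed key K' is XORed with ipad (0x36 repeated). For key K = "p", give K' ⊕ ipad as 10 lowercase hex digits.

Key "p" = 70 is 1 byte ≤ B = 5; zero-pad to 5 bytes: K' = 70 00 00 00 00.
XOR each byte with 0x36: 70⊕36=46, 00⊕36=36, 00⊕36=36, 00⊕36=36, 00⊕36=36.

4636363636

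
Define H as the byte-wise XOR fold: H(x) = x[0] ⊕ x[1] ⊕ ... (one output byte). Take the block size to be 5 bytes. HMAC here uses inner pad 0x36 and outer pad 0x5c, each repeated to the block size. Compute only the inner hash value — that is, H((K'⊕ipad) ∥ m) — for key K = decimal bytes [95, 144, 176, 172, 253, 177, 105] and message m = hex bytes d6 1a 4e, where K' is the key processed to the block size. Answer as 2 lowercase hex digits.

Key decimal bytes [95, 144, 176, 172, 253, 177, 105] = 5f 90 b0 ac fd b1 69 is 7 bytes > B = 5, so hash it first: H(key) = f6, then zero-pad to 5 bytes: K' = f6 00 00 00 00.
K' ⊕ ipad = c0 36 36 36 36.
Inner input = c0 36 36 36 36 ∥ d6 1a 4e.
Inner hash: XOR c0⊕36⊕36⊕36⊕36⊕d6⊕1a⊕4e = 42.

42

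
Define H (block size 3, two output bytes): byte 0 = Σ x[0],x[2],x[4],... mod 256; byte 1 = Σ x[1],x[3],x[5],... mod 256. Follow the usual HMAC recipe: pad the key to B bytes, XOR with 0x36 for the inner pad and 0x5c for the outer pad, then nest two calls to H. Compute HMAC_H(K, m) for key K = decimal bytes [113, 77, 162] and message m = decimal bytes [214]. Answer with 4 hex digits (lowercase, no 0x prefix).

Key decimal bytes [113, 77, 162] = 71 4d a2 is exactly B = 3 bytes: K' = 71 4d a2.
K' ⊕ ipad = 47 7b 94.  K' ⊕ opad = 2d 11 fe.
Inner input = (K'⊕ipad) ∥ m = 47 7b 94 ∥ d6.
Inner hash: even-index sum = 219 mod 256 = 219; odd-index sum = 337 mod 256 = 81 → db 51.
Outer input = (K'⊕opad) ∥ inner = 2d 11 fe ∥ db 51.
Outer hash (tag): even-index sum = 380 mod 256 = 124; odd-index sum = 236 mod 256 = 236 → 7c ec.

7cec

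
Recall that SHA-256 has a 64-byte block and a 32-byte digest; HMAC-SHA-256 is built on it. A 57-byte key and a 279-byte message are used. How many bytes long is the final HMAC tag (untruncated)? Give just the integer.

The tag is one SHA-256 digest: 32 bytes.

32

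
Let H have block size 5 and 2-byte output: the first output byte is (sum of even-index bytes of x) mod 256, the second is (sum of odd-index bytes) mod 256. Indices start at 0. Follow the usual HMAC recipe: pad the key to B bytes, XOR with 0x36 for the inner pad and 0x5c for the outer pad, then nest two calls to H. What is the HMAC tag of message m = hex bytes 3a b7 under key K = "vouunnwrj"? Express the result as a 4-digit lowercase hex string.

Key "vouunnwrj" = 76 6f 75 75 6e 6e 77 72 6a is 9 bytes > B = 5, so hash it first: H(key) = 3a c4, then zero-pad to 5 bytes: K' = 3a c4 00 00 00.
K' ⊕ ipad = 0c f2 36 36 36.  K' ⊕ opad = 66 98 5c 5c 5c.
Inner input = (K'⊕ipad) ∥ m = 0c f2 36 36 36 ∥ 3a b7.
Inner hash: even-index sum = 303 mod 256 = 47; odd-index sum = 354 mod 256 = 98 → 2f 62.
Outer input = (K'⊕opad) ∥ inner = 66 98 5c 5c 5c ∥ 2f 62.
Outer hash (tag): even-index sum = 384 mod 256 = 128; odd-index sum = 291 mod 256 = 35 → 80 23.

8023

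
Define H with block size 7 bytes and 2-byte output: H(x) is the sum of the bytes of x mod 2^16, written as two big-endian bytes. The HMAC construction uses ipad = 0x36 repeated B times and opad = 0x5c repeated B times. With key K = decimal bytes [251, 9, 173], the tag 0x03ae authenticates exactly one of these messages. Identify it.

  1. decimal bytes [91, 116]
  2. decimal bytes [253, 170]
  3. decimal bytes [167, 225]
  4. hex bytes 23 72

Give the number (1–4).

1

Key decimal bytes [251, 9, 173] = fb 09 ad is 3 bytes ≤ B = 7; zero-pad to 7 bytes: K' = fb 09 ad 00 00 00 00.
K' ⊕ ipad = cd 3f 9b 36 36 36 36; K' ⊕ opad = a7 55 f1 5c 5c 5c 5c.
m1: inner = H(cd 3f 9b 36 36 36 36 5b 74) = 03 4e; tag = H(a7 55 f1 5c 5c 5c 5c 03 4e) = 03ae ← matches
m2: inner = H(cd 3f 9b 36 36 36 36 fd aa) = 04 26; tag = H(a7 55 f1 5c 5c 5c 5c 04 26) = 0387
m3: inner = H(cd 3f 9b 36 36 36 36 a7 e1) = 04 07; tag = H(a7 55 f1 5c 5c 5c 5c 04 07) = 0368
m4: inner = H(cd 3f 9b 36 36 36 36 23 72) = 03 14; tag = H(a7 55 f1 5c 5c 5c 5c 03 14) = 0374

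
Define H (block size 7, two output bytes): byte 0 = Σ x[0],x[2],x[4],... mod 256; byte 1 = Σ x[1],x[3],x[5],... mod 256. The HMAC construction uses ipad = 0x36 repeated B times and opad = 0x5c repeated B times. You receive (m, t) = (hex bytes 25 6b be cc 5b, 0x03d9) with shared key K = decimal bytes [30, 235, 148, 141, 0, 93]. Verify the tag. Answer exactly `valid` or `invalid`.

invalid

Key decimal bytes [30, 235, 148, 141, 0, 93] = 1e eb 94 8d 00 5d is 6 bytes ≤ B = 7; zero-pad to 7 bytes: K' = 1e eb 94 8d 00 5d 00.
K' ⊕ ipad = 28 dd a2 bb 36 6b 36; K' ⊕ opad = 42 b7 c8 d1 5c 01 5c.
Inner hash: even-index sum = 621 mod 256 = 109; odd-index sum = 833 mod 256 = 65 → 6d 41.
Outer hash (recomputed tag): even-index sum = 515 mod 256 = 3; odd-index sum = 502 mod 256 = 246 → 03 f6.
Recomputed tag = 03f6; claimed = 03d9 → mismatch.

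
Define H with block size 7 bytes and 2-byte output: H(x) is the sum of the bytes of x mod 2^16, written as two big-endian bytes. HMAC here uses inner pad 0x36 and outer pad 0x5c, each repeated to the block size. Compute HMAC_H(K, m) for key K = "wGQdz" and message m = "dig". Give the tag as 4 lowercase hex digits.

Key "wGQdz" = 77 47 51 64 7a is 5 bytes ≤ B = 7; zero-pad to 7 bytes: K' = 77 47 51 64 7a 00 00.
K' ⊕ ipad = 41 71 67 52 4c 36 36.  K' ⊕ opad = 2b 1b 0d 38 26 5c 5c.
Inner input = (K'⊕ipad) ∥ m = 41 71 67 52 4c 36 36 ∥ 64 69 67.
Inner hash: sum = 65+113+103+82+76+54+54+100+105+103 = 855 → 03 57.
Outer input = (K'⊕opad) ∥ inner = 2b 1b 0d 38 26 5c 5c ∥ 03 57.
Outer hash (tag): sum = 43+27+13+56+38+92+92+3+87 = 451 → 01 c3.

01c3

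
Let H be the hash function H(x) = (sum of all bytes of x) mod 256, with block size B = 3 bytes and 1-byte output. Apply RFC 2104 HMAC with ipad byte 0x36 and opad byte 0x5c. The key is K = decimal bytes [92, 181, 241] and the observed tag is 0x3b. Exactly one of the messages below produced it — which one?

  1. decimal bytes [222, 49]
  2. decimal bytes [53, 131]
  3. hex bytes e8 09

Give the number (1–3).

3

Key decimal bytes [92, 181, 241] = 5c b5 f1 is exactly B = 3 bytes: K' = 5c b5 f1.
K' ⊕ ipad = 6a 83 c7; K' ⊕ opad = 00 e9 ad.
m1: inner = H(6a 83 c7 de 31) = c3; tag = H(00 e9 ad c3) = 59
m2: inner = H(6a 83 c7 35 83) = 6c; tag = H(00 e9 ad 6c) = 02
m3: inner = H(6a 83 c7 e8 09) = a5; tag = H(00 e9 ad a5) = 3b ← matches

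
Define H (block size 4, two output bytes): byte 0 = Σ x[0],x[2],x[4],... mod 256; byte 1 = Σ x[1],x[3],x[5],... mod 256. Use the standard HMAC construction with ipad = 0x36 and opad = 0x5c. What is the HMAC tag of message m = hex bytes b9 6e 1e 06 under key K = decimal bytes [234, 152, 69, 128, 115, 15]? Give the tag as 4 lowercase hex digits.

fb92

Key decimal bytes [234, 152, 69, 128, 115, 15] = ea 98 45 80 73 0f is 6 bytes > B = 4, so hash it first: H(key) = a2 27, then zero-pad to 4 bytes: K' = a2 27 00 00.
K' ⊕ ipad = 94 11 36 36.  K' ⊕ opad = fe 7b 5c 5c.
Inner input = (K'⊕ipad) ∥ m = 94 11 36 36 ∥ b9 6e 1e 06.
Inner hash: even-index sum = 417 mod 256 = 161; odd-index sum = 187 mod 256 = 187 → a1 bb.
Outer input = (K'⊕opad) ∥ inner = fe 7b 5c 5c ∥ a1 bb.
Outer hash (tag): even-index sum = 507 mod 256 = 251; odd-index sum = 402 mod 256 = 146 → fb 92.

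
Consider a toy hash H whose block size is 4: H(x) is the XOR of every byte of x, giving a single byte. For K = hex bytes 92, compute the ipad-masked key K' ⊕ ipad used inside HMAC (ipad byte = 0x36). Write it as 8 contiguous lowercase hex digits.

Key hex bytes 92 is 1 byte ≤ B = 4; zero-pad to 4 bytes: K' = 92 00 00 00.
XOR each byte with 0x36: 92⊕36=a4, 00⊕36=36, 00⊕36=36, 00⊕36=36.

a4363636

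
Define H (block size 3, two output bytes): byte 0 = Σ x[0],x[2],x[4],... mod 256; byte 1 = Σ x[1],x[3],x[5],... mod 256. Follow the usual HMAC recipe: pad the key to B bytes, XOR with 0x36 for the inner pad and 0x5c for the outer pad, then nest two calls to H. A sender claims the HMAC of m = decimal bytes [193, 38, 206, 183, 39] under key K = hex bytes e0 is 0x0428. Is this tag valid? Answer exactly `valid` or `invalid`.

invalid

Key hex bytes e0 is 1 byte ≤ B = 3; zero-pad to 3 bytes: K' = e0 00 00.
K' ⊕ ipad = d6 36 36; K' ⊕ opad = bc 5c 5c.
Inner hash: even-index sum = 489 mod 256 = 233; odd-index sum = 492 mod 256 = 236 → e9 ec.
Outer hash (recomputed tag): even-index sum = 516 mod 256 = 4; odd-index sum = 325 mod 256 = 69 → 04 45.
Recomputed tag = 0445; claimed = 0428 → mismatch.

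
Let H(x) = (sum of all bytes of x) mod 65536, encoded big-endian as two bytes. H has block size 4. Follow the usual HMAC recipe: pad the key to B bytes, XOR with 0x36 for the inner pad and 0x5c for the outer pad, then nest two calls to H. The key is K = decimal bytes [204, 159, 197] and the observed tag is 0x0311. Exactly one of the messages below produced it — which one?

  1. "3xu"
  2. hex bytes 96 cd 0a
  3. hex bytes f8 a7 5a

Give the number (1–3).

3

Key decimal bytes [204, 159, 197] = cc 9f c5 is 3 bytes ≤ B = 4; zero-pad to 4 bytes: K' = cc 9f c5 00.
K' ⊕ ipad = fa a9 f3 36; K' ⊕ opad = 90 c3 99 5c.
m1: inner = H(fa a9 f3 36 33 78 75) = 03 ec; tag = H(90 c3 99 5c 03 ec) = 0337
m2: inner = H(fa a9 f3 36 96 cd 0a) = 04 39; tag = H(90 c3 99 5c 04 39) = 0285
m3: inner = H(fa a9 f3 36 f8 a7 5a) = 04 c5; tag = H(90 c3 99 5c 04 c5) = 0311 ← matches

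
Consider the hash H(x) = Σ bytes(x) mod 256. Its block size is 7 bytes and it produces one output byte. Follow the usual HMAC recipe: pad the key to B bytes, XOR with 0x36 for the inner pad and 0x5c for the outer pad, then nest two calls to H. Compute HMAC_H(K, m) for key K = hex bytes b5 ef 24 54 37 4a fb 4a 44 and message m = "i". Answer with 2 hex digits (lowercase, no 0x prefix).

5f

Key hex bytes b5 ef 24 54 37 4a fb 4a 44 is 9 bytes > B = 7, so hash it first: H(key) = 26, then zero-pad to 7 bytes: K' = 26 00 00 00 00 00 00.
K' ⊕ ipad = 10 36 36 36 36 36 36.  K' ⊕ opad = 7a 5c 5c 5c 5c 5c 5c.
Inner input = (K'⊕ipad) ∥ m = 10 36 36 36 36 36 36 ∥ 69.
Inner hash: sum = 16+54+54+54+54+54+54+105 = 445; mod 256 = 189 → bd.
Outer input = (K'⊕opad) ∥ inner = 7a 5c 5c 5c 5c 5c 5c ∥ bd.
Outer hash (tag): sum = 122+92+92+92+92+92+92+189 = 863; mod 256 = 95 → 5f.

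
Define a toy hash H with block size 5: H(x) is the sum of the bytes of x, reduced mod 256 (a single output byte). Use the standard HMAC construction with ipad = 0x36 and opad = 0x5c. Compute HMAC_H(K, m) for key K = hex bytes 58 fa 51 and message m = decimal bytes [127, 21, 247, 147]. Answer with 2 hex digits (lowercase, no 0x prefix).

Key hex bytes 58 fa 51 is 3 bytes ≤ B = 5; zero-pad to 5 bytes: K' = 58 fa 51 00 00.
K' ⊕ ipad = 6e cc 67 36 36.  K' ⊕ opad = 04 a6 0d 5c 5c.
Inner input = (K'⊕ipad) ∥ m = 6e cc 67 36 36 ∥ 7f 15 f7 93.
Inner hash: sum = 110+204+103+54+54+127+21+247+147 = 1067; mod 256 = 43 → 2b.
Outer input = (K'⊕opad) ∥ inner = 04 a6 0d 5c 5c ∥ 2b.
Outer hash (tag): sum = 4+166+13+92+92+43 = 410; mod 256 = 154 → 9a.

9a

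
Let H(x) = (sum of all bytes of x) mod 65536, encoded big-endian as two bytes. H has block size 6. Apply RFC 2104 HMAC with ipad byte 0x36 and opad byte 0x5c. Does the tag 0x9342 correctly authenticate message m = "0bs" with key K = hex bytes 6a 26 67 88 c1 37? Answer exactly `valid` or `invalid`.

invalid

Key hex bytes 6a 26 67 88 c1 37 is exactly B = 6 bytes: K' = 6a 26 67 88 c1 37.
K' ⊕ ipad = 5c 10 51 be f7 01; K' ⊕ opad = 36 7a 3b d4 9d 6b.
Inner hash: sum = 92+16+81+190+247+1+48+98+115 = 888 → 03 78.
Outer hash (recomputed tag): sum = 54+122+59+212+157+107+3+120 = 834 → 03 42.
Recomputed tag = 0342; claimed = 9342 → mismatch.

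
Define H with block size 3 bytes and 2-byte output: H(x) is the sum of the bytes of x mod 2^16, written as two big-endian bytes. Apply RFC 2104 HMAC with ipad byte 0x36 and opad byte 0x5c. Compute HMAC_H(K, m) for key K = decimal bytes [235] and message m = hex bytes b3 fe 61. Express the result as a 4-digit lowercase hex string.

Key decimal bytes [235] = eb is 1 byte ≤ B = 3; zero-pad to 3 bytes: K' = eb 00 00.
K' ⊕ ipad = dd 36 36.  K' ⊕ opad = b7 5c 5c.
Inner input = (K'⊕ipad) ∥ m = dd 36 36 ∥ b3 fe 61.
Inner hash: sum = 221+54+54+179+254+97 = 859 → 03 5b.
Outer input = (K'⊕opad) ∥ inner = b7 5c 5c ∥ 03 5b.
Outer hash (tag): sum = 183+92+92+3+91 = 461 → 01 cd.

01cd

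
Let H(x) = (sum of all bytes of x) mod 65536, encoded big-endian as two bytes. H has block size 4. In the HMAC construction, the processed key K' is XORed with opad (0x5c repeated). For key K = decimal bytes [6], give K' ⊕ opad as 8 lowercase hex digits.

Key decimal bytes [6] = 06 is 1 byte ≤ B = 4; zero-pad to 4 bytes: K' = 06 00 00 00.
XOR each byte with 0x5c: 06⊕5c=5a, 00⊕5c=5c, 00⊕5c=5c, 00⊕5c=5c.

5a5c5c5c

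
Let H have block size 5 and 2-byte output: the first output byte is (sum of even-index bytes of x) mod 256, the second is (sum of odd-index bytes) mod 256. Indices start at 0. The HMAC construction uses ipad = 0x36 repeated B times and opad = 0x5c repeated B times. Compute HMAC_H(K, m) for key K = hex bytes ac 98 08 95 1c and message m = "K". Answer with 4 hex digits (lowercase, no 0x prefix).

208f

Key hex bytes ac 98 08 95 1c is exactly B = 5 bytes: K' = ac 98 08 95 1c.
K' ⊕ ipad = 9a ae 3e a3 2a.  K' ⊕ opad = f0 c4 54 c9 40.
Inner input = (K'⊕ipad) ∥ m = 9a ae 3e a3 2a ∥ 4b.
Inner hash: even-index sum = 258 mod 256 = 2; odd-index sum = 412 mod 256 = 156 → 02 9c.
Outer input = (K'⊕opad) ∥ inner = f0 c4 54 c9 40 ∥ 02 9c.
Outer hash (tag): even-index sum = 544 mod 256 = 32; odd-index sum = 399 mod 256 = 143 → 20 8f.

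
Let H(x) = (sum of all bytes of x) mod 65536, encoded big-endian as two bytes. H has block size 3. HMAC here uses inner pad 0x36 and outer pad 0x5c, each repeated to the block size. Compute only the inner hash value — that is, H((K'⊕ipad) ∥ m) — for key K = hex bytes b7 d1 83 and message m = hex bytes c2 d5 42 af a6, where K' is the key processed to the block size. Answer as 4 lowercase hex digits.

Key hex bytes b7 d1 83 is exactly B = 3 bytes: K' = b7 d1 83.
K' ⊕ ipad = 81 e7 b5.
Inner input = 81 e7 b5 ∥ c2 d5 42 af a6.
Inner hash: sum = 129+231+181+194+213+66+175+166 = 1355 → 05 4b.

054b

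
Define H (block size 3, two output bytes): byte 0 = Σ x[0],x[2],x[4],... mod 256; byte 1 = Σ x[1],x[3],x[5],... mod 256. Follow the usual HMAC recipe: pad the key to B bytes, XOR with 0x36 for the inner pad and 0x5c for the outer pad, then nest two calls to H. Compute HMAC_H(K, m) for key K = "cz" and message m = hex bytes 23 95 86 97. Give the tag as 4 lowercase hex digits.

90dd

Key "cz" = 63 7a is 2 bytes ≤ B = 3; zero-pad to 3 bytes: K' = 63 7a 00.
K' ⊕ ipad = 55 4c 36.  K' ⊕ opad = 3f 26 5c.
Inner input = (K'⊕ipad) ∥ m = 55 4c 36 ∥ 23 95 86 97.
Inner hash: even-index sum = 439 mod 256 = 183; odd-index sum = 245 mod 256 = 245 → b7 f5.
Outer input = (K'⊕opad) ∥ inner = 3f 26 5c ∥ b7 f5.
Outer hash (tag): even-index sum = 400 mod 256 = 144; odd-index sum = 221 mod 256 = 221 → 90 dd.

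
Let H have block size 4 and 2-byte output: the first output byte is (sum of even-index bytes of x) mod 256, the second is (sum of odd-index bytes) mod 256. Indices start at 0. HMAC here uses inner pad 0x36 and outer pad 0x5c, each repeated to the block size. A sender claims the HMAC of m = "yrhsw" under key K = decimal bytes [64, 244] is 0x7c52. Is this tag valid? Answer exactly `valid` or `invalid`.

invalid

Key decimal bytes [64, 244] = 40 f4 is 2 bytes ≤ B = 4; zero-pad to 4 bytes: K' = 40 f4 00 00.
K' ⊕ ipad = 76 c2 36 36; K' ⊕ opad = 1c a8 5c 5c.
Inner hash: even-index sum = 516 mod 256 = 4; odd-index sum = 477 mod 256 = 221 → 04 dd.
Outer hash (recomputed tag): even-index sum = 124 mod 256 = 124; odd-index sum = 481 mod 256 = 225 → 7c e1.
Recomputed tag = 7ce1; claimed = 7c52 → mismatch.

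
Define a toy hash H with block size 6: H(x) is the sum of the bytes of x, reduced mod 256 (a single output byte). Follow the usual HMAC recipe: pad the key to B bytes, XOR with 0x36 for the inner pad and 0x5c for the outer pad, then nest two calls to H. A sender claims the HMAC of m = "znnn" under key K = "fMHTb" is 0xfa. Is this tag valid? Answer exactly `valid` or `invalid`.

valid

Key "fMHTb" = 66 4d 48 54 62 is 5 bytes ≤ B = 6; zero-pad to 6 bytes: K' = 66 4d 48 54 62 00.
K' ⊕ ipad = 50 7b 7e 62 54 36; K' ⊕ opad = 3a 11 14 08 3e 5c.
Inner hash: sum = 80+123+126+98+84+54+122+110+110+110 = 1017; mod 256 = 249 → f9.
Outer hash (recomputed tag): sum = 58+17+20+8+62+92+249 = 506; mod 256 = 250 → fa.
Recomputed tag = fa; claimed = fa → match.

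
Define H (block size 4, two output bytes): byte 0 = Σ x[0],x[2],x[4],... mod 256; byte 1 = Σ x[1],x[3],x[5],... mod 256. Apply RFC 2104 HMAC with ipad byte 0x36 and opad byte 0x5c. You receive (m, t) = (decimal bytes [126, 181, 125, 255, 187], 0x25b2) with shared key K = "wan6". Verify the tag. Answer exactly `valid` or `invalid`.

invalid

Key "wan6" = 77 61 6e 36 is exactly B = 4 bytes: K' = 77 61 6e 36.
K' ⊕ ipad = 41 57 58 00; K' ⊕ opad = 2b 3d 32 6a.
Inner hash: even-index sum = 591 mod 256 = 79; odd-index sum = 523 mod 256 = 11 → 4f 0b.
Outer hash (recomputed tag): even-index sum = 172 mod 256 = 172; odd-index sum = 178 mod 256 = 178 → ac b2.
Recomputed tag = acb2; claimed = 25b2 → mismatch.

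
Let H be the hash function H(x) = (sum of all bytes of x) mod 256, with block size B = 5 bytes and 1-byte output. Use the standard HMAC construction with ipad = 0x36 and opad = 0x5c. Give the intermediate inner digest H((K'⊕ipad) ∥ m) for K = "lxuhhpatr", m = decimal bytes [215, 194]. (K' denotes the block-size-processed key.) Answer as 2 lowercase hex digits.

Key "lxuhhpatr" = 6c 78 75 68 68 70 61 74 72 is 9 bytes > B = 5, so hash it first: H(key) = e0, then zero-pad to 5 bytes: K' = e0 00 00 00 00.
K' ⊕ ipad = d6 36 36 36 36.
Inner input = d6 36 36 36 36 ∥ d7 c2.
Inner hash: sum = 214+54+54+54+54+215+194 = 839; mod 256 = 71 → 47.

47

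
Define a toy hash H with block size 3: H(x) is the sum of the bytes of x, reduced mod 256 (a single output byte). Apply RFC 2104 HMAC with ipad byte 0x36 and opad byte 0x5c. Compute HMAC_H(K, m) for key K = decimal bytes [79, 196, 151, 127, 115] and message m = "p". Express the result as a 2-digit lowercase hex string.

fe

Key decimal bytes [79, 196, 151, 127, 115] = 4f c4 97 7f 73 is 5 bytes > B = 3, so hash it first: H(key) = 9c, then zero-pad to 3 bytes: K' = 9c 00 00.
K' ⊕ ipad = aa 36 36.  K' ⊕ opad = c0 5c 5c.
Inner input = (K'⊕ipad) ∥ m = aa 36 36 ∥ 70.
Inner hash: sum = 170+54+54+112 = 390; mod 256 = 134 → 86.
Outer input = (K'⊕opad) ∥ inner = c0 5c 5c ∥ 86.
Outer hash (tag): sum = 192+92+92+134 = 510; mod 256 = 254 → fe.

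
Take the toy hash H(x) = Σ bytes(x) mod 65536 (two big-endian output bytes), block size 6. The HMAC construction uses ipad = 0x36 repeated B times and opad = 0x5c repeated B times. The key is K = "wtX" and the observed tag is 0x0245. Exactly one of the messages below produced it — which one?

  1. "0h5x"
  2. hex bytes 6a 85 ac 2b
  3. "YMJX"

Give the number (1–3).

1

Key "wtX" = 77 74 58 is 3 bytes ≤ B = 6; zero-pad to 6 bytes: K' = 77 74 58 00 00 00.
K' ⊕ ipad = 41 42 6e 36 36 36; K' ⊕ opad = 2b 28 04 5c 5c 5c.
m1: inner = H(41 42 6e 36 36 36 30 68 35 78) = 02 d8; tag = H(2b 28 04 5c 5c 5c 02 d8) = 0245 ← matches
m2: inner = H(41 42 6e 36 36 36 6a 85 ac 2b) = 03 59; tag = H(2b 28 04 5c 5c 5c 03 59) = 01c7
m3: inner = H(41 42 6e 36 36 36 59 4d 4a 58) = 02 db; tag = H(2b 28 04 5c 5c 5c 02 db) = 0248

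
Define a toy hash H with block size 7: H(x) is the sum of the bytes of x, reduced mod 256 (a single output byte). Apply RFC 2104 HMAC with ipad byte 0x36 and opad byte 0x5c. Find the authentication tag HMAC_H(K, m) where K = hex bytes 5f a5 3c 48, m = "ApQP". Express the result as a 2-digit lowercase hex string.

fc

Key hex bytes 5f a5 3c 48 is 4 bytes ≤ B = 7; zero-pad to 7 bytes: K' = 5f a5 3c 48 00 00 00.
K' ⊕ ipad = 69 93 0a 7e 36 36 36.  K' ⊕ opad = 03 f9 60 14 5c 5c 5c.
Inner input = (K'⊕ipad) ∥ m = 69 93 0a 7e 36 36 36 ∥ 41 70 51 50.
Inner hash: sum = 105+147+10+126+54+54+54+65+112+81+80 = 888; mod 256 = 120 → 78.
Outer input = (K'⊕opad) ∥ inner = 03 f9 60 14 5c 5c 5c ∥ 78.
Outer hash (tag): sum = 3+249+96+20+92+92+92+120 = 764; mod 256 = 252 → fc.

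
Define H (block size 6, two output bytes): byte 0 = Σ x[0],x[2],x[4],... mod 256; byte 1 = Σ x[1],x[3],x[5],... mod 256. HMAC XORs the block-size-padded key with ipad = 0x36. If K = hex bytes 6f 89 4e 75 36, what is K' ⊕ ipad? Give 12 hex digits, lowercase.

Key hex bytes 6f 89 4e 75 36 is 5 bytes ≤ B = 6; zero-pad to 6 bytes: K' = 6f 89 4e 75 36 00.
XOR each byte with 0x36: 6f⊕36=59, 89⊕36=bf, 4e⊕36=78, 75⊕36=43, 36⊕36=00, 00⊕36=36.

59bf78430036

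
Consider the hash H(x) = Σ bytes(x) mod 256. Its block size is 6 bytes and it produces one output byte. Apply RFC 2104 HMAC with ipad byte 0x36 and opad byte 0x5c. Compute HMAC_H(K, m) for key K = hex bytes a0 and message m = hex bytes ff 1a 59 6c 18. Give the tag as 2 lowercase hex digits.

62

Key hex bytes a0 is 1 byte ≤ B = 6; zero-pad to 6 bytes: K' = a0 00 00 00 00 00.
K' ⊕ ipad = 96 36 36 36 36 36.  K' ⊕ opad = fc 5c 5c 5c 5c 5c.
Inner input = (K'⊕ipad) ∥ m = 96 36 36 36 36 36 ∥ ff 1a 59 6c 18.
Inner hash: sum = 150+54+54+54+54+54+255+26+89+108+24 = 922; mod 256 = 154 → 9a.
Outer input = (K'⊕opad) ∥ inner = fc 5c 5c 5c 5c 5c ∥ 9a.
Outer hash (tag): sum = 252+92+92+92+92+92+154 = 866; mod 256 = 98 → 62.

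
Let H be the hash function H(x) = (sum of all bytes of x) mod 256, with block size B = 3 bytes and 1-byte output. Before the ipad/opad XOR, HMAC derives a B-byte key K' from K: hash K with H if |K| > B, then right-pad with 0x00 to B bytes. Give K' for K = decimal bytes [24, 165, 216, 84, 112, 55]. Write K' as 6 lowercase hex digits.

900000

|K| = 6 > B = 3, so first hash the key.
H(K): sum = 24+165+216+84+112+55 = 656; mod 256 = 144 → 90.
Zero-pad H(K) = 90 to 3 bytes: K' = 90 00 00.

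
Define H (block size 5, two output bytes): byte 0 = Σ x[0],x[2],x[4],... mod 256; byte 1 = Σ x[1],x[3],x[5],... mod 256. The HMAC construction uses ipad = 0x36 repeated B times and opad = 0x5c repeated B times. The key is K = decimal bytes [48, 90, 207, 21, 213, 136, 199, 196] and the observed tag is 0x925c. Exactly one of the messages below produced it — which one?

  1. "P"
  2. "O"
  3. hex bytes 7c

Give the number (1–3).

1

Key decimal bytes [48, 90, 207, 21, 213, 136, 199, 196] = 30 5a cf 15 d5 88 c7 c4 is 8 bytes > B = 5, so hash it first: H(key) = 9b bb, then zero-pad to 5 bytes: K' = 9b bb 00 00 00.
K' ⊕ ipad = ad 8d 36 36 36; K' ⊕ opad = c7 e7 5c 5c 5c.
m1: inner = H(ad 8d 36 36 36 50) = 19 13; tag = H(c7 e7 5c 5c 5c 19 13) = 925c ← matches
m2: inner = H(ad 8d 36 36 36 4f) = 19 12; tag = H(c7 e7 5c 5c 5c 19 12) = 915c
m3: inner = H(ad 8d 36 36 36 7c) = 19 3f; tag = H(c7 e7 5c 5c 5c 19 3f) = be5c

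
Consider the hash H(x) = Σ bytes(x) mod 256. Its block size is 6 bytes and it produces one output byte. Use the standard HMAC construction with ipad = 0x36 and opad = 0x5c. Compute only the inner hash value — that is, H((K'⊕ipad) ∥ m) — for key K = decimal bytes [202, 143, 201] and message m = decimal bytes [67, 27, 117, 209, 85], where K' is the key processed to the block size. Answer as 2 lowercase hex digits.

Key decimal bytes [202, 143, 201] = ca 8f c9 is 3 bytes ≤ B = 6; zero-pad to 6 bytes: K' = ca 8f c9 00 00 00.
K' ⊕ ipad = fc b9 ff 36 36 36.
Inner input = fc b9 ff 36 36 36 ∥ 43 1b 75 d1 55.
Inner hash: sum = 252+185+255+54+54+54+67+27+117+209+85 = 1359; mod 256 = 79 → 4f.

4f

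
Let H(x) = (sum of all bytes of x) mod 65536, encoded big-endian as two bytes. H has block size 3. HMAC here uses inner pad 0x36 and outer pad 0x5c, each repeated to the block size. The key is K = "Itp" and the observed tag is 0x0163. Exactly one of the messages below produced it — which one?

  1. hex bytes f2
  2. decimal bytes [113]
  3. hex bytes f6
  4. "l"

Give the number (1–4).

1

Key "Itp" = 49 74 70 is exactly B = 3 bytes: K' = 49 74 70.
K' ⊕ ipad = 7f 42 46; K' ⊕ opad = 15 28 2c.
m1: inner = H(7f 42 46 f2) = 01 f9; tag = H(15 28 2c 01 f9) = 0163 ← matches
m2: inner = H(7f 42 46 71) = 01 78; tag = H(15 28 2c 01 78) = 00e2
m3: inner = H(7f 42 46 f6) = 01 fd; tag = H(15 28 2c 01 fd) = 0167
m4: inner = H(7f 42 46 6c) = 01 73; tag = H(15 28 2c 01 73) = 00dd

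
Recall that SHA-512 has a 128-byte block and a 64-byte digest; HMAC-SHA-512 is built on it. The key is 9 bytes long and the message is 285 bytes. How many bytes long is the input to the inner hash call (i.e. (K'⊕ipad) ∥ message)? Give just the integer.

Key is 9 ≤ 128 bytes, zero-padded: |K'| = 128.
Inner input = (K'⊕ipad) ∥ m → 128 + 285 = 413 bytes.

413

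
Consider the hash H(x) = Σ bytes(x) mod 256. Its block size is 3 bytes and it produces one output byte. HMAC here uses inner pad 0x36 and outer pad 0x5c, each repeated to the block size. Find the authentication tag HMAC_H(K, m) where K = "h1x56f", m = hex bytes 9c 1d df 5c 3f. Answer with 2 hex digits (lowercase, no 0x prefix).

Key "h1x56f" = 68 31 78 35 36 66 is 6 bytes > B = 3, so hash it first: H(key) = e2, then zero-pad to 3 bytes: K' = e2 00 00.
K' ⊕ ipad = d4 36 36.  K' ⊕ opad = be 5c 5c.
Inner input = (K'⊕ipad) ∥ m = d4 36 36 ∥ 9c 1d df 5c 3f.
Inner hash: sum = 212+54+54+156+29+223+92+63 = 883; mod 256 = 115 → 73.
Outer input = (K'⊕opad) ∥ inner = be 5c 5c ∥ 73.
Outer hash (tag): sum = 190+92+92+115 = 489; mod 256 = 233 → e9.

e9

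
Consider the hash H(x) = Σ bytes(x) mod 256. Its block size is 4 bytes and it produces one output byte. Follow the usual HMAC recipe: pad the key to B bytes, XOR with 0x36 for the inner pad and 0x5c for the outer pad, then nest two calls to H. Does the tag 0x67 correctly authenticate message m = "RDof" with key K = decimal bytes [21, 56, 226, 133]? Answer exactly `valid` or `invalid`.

Key decimal bytes [21, 56, 226, 133] = 15 38 e2 85 is exactly B = 4 bytes: K' = 15 38 e2 85.
K' ⊕ ipad = 23 0e d4 b3; K' ⊕ opad = 49 64 be d9.
Inner hash: sum = 35+14+212+179+82+68+111+102 = 803; mod 256 = 35 → 23.
Outer hash (recomputed tag): sum = 73+100+190+217+35 = 615; mod 256 = 103 → 67.
Recomputed tag = 67; claimed = 67 → match.

valid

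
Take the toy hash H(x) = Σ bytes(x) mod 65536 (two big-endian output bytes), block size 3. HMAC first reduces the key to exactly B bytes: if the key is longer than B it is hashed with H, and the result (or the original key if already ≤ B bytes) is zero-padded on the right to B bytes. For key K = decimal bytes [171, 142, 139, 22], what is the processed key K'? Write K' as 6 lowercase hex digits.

01da00

|K| = 4 > B = 3, so first hash the key.
H(K): sum = 171+142+139+22 = 474 → 01 da.
Zero-pad H(K) = 01 da to 3 bytes: K' = 01 da 00.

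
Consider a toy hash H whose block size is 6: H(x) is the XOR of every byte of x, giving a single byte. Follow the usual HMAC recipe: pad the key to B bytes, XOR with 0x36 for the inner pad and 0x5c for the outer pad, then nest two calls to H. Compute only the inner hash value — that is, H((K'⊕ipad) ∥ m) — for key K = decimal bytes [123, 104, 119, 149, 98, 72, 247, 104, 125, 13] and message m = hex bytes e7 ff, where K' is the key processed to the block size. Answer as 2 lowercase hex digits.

Key decimal bytes [123, 104, 119, 149, 98, 72, 247, 104, 125, 13] = 7b 68 77 95 62 48 f7 68 7d 0d is 10 bytes > B = 6, so hash it first: H(key) = 34, then zero-pad to 6 bytes: K' = 34 00 00 00 00 00.
K' ⊕ ipad = 02 36 36 36 36 36.
Inner input = 02 36 36 36 36 36 ∥ e7 ff.
Inner hash: XOR 02⊕36⊕36⊕36⊕36⊕36⊕e7⊕ff = 2c.

2c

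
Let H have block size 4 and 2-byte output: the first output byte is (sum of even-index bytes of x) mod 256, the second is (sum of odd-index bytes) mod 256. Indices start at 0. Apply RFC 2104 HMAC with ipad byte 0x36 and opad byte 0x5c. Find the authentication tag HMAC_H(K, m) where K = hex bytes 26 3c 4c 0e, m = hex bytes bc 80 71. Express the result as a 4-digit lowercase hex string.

4174

Key hex bytes 26 3c 4c 0e is exactly B = 4 bytes: K' = 26 3c 4c 0e.
K' ⊕ ipad = 10 0a 7a 38.  K' ⊕ opad = 7a 60 10 52.
Inner input = (K'⊕ipad) ∥ m = 10 0a 7a 38 ∥ bc 80 71.
Inner hash: even-index sum = 439 mod 256 = 183; odd-index sum = 194 mod 256 = 194 → b7 c2.
Outer input = (K'⊕opad) ∥ inner = 7a 60 10 52 ∥ b7 c2.
Outer hash (tag): even-index sum = 321 mod 256 = 65; odd-index sum = 372 mod 256 = 116 → 41 74.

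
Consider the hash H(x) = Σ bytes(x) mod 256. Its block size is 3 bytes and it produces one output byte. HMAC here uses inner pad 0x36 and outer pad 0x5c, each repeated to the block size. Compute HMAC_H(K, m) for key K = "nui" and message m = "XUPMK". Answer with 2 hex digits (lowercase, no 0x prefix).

1f

Key "nui" = 6e 75 69 is exactly B = 3 bytes: K' = 6e 75 69.
K' ⊕ ipad = 58 43 5f.  K' ⊕ opad = 32 29 35.
Inner input = (K'⊕ipad) ∥ m = 58 43 5f ∥ 58 55 50 4d 4b.
Inner hash: sum = 88+67+95+88+85+80+77+75 = 655; mod 256 = 143 → 8f.
Outer input = (K'⊕opad) ∥ inner = 32 29 35 ∥ 8f.
Outer hash (tag): sum = 50+41+53+143 = 287; mod 256 = 31 → 1f.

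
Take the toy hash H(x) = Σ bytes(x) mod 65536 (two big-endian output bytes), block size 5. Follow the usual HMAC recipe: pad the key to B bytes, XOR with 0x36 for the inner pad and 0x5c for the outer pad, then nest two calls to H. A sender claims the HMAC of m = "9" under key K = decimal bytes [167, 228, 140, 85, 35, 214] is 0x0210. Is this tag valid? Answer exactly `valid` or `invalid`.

valid

Key decimal bytes [167, 228, 140, 85, 35, 214] = a7 e4 8c 55 23 d6 is 6 bytes > B = 5, so hash it first: H(key) = 03 65, then zero-pad to 5 bytes: K' = 03 65 00 00 00.
K' ⊕ ipad = 35 53 36 36 36; K' ⊕ opad = 5f 39 5c 5c 5c.
Inner hash: sum = 53+83+54+54+54+57 = 355 → 01 63.
Outer hash (recomputed tag): sum = 95+57+92+92+92+1+99 = 528 → 02 10.
Recomputed tag = 0210; claimed = 0210 → match.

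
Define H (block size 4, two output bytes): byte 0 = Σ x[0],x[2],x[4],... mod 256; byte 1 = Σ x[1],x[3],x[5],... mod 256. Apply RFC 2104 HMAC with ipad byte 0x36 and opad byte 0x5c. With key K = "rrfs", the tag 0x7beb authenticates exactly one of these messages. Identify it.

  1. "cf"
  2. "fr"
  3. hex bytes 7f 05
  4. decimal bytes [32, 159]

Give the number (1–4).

Key "rrfs" = 72 72 66 73 is exactly B = 4 bytes: K' = 72 72 66 73.
K' ⊕ ipad = 44 44 50 45; K' ⊕ opad = 2e 2e 3a 2f.
m1: inner = H(44 44 50 45 63 66) = f7 ef; tag = H(2e 2e 3a 2f f7 ef) = 5f4c
m2: inner = H(44 44 50 45 66 72) = fa fb; tag = H(2e 2e 3a 2f fa fb) = 6258
m3: inner = H(44 44 50 45 7f 05) = 13 8e; tag = H(2e 2e 3a 2f 13 8e) = 7beb ← matches
m4: inner = H(44 44 50 45 20 9f) = b4 28; tag = H(2e 2e 3a 2f b4 28) = 1c85

3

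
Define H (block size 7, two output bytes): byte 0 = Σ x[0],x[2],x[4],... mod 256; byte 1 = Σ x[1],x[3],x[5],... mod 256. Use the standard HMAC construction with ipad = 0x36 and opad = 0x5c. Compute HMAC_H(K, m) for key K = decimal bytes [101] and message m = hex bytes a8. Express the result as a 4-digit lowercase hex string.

Key decimal bytes [101] = 65 is 1 byte ≤ B = 7; zero-pad to 7 bytes: K' = 65 00 00 00 00 00 00.
K' ⊕ ipad = 53 36 36 36 36 36 36.  K' ⊕ opad = 39 5c 5c 5c 5c 5c 5c.
Inner input = (K'⊕ipad) ∥ m = 53 36 36 36 36 36 36 ∥ a8.
Inner hash: even-index sum = 245 mod 256 = 245; odd-index sum = 330 mod 256 = 74 → f5 4a.
Outer input = (K'⊕opad) ∥ inner = 39 5c 5c 5c 5c 5c 5c ∥ f5 4a.
Outer hash (tag): even-index sum = 407 mod 256 = 151; odd-index sum = 521 mod 256 = 9 → 97 09.

9709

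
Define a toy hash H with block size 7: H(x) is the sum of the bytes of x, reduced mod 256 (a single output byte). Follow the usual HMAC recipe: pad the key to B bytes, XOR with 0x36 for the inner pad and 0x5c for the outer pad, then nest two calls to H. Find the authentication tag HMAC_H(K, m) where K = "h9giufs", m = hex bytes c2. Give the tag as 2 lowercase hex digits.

Key "h9giufs" = 68 39 67 69 75 66 73 is exactly B = 7 bytes: K' = 68 39 67 69 75 66 73.
K' ⊕ ipad = 5e 0f 51 5f 43 50 45.  K' ⊕ opad = 34 65 3b 35 29 3a 2f.
Inner input = (K'⊕ipad) ∥ m = 5e 0f 51 5f 43 50 45 ∥ c2.
Inner hash: sum = 94+15+81+95+67+80+69+194 = 695; mod 256 = 183 → b7.
Outer input = (K'⊕opad) ∥ inner = 34 65 3b 35 29 3a 2f ∥ b7.
Outer hash (tag): sum = 52+101+59+53+41+58+47+183 = 594; mod 256 = 82 → 52.

52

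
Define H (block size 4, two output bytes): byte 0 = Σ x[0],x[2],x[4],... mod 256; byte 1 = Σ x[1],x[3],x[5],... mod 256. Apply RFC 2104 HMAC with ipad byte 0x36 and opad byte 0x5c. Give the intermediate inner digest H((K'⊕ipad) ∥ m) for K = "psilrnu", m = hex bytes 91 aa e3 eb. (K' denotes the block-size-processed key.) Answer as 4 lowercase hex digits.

a046

Key "psilrnu" = 70 73 69 6c 72 6e 75 is 7 bytes > B = 4, so hash it first: H(key) = c0 4d, then zero-pad to 4 bytes: K' = c0 4d 00 00.
K' ⊕ ipad = f6 7b 36 36.
Inner input = f6 7b 36 36 ∥ 91 aa e3 eb.
Inner hash: even-index sum = 672 mod 256 = 160; odd-index sum = 582 mod 256 = 70 → a0 46.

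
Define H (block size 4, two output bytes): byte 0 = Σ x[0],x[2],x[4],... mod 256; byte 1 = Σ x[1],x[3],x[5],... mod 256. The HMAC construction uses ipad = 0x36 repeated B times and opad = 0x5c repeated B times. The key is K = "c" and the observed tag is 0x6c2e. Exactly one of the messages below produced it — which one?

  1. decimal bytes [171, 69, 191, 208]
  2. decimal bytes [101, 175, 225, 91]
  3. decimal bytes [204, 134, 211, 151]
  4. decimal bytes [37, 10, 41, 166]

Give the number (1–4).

Key "c" = 63 is 1 byte ≤ B = 4; zero-pad to 4 bytes: K' = 63 00 00 00.
K' ⊕ ipad = 55 36 36 36; K' ⊕ opad = 3f 5c 5c 5c.
m1: inner = H(55 36 36 36 ab 45 bf d0) = f5 81; tag = H(3f 5c 5c 5c f5 81) = 9039
m2: inner = H(55 36 36 36 65 af e1 5b) = d1 76; tag = H(3f 5c 5c 5c d1 76) = 6c2e ← matches
m3: inner = H(55 36 36 36 cc 86 d3 97) = 2a 89; tag = H(3f 5c 5c 5c 2a 89) = c541
m4: inner = H(55 36 36 36 25 0a 29 a6) = d9 1c; tag = H(3f 5c 5c 5c d9 1c) = 74d4

2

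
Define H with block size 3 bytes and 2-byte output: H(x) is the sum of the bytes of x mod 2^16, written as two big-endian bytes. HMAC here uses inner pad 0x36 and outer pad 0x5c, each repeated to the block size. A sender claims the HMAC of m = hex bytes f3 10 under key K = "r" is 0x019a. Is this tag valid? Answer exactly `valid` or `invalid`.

valid

Key "r" = 72 is 1 byte ≤ B = 3; zero-pad to 3 bytes: K' = 72 00 00.
K' ⊕ ipad = 44 36 36; K' ⊕ opad = 2e 5c 5c.
Inner hash: sum = 68+54+54+243+16 = 435 → 01 b3.
Outer hash (recomputed tag): sum = 46+92+92+1+179 = 410 → 01 9a.
Recomputed tag = 019a; claimed = 019a → match.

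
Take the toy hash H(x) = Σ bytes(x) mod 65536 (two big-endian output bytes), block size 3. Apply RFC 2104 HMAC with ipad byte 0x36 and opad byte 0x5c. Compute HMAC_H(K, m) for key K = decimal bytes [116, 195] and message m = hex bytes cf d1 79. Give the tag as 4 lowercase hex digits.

01ac

Key decimal bytes [116, 195] = 74 c3 is 2 bytes ≤ B = 3; zero-pad to 3 bytes: K' = 74 c3 00.
K' ⊕ ipad = 42 f5 36.  K' ⊕ opad = 28 9f 5c.
Inner input = (K'⊕ipad) ∥ m = 42 f5 36 ∥ cf d1 79.
Inner hash: sum = 66+245+54+207+209+121 = 902 → 03 86.
Outer input = (K'⊕opad) ∥ inner = 28 9f 5c ∥ 03 86.
Outer hash (tag): sum = 40+159+92+3+134 = 428 → 01 ac.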